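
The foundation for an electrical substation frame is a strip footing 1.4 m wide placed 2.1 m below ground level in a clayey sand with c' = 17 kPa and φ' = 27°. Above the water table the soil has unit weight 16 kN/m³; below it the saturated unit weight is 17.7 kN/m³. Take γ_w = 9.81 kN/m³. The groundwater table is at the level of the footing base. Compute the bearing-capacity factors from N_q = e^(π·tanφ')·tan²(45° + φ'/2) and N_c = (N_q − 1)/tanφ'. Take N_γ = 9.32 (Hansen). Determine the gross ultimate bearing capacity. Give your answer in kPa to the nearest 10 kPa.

q_ult ≈ 900 kPa

tan27° = 0.5095, so N_q = e^(π×0.5095)·tan²(58.5°) = 4.957 × 2.663 = 13.2.
N_c = (13.2 − 1)/tan27° = 23.94.
q = γ·D_f = 16 × 2.1 = 33.6 kPa.
For the ½γBN_γ term take γ' = 17.7 − 9.81 = 7.89 kN/m³ (soil below base is submerged).
c·N_c = 17 × 23.942 = 407.02 kPa
q·N_q = 33.6 × 13.199 = 443.49 kPa
0.5·γ·B·N_γ = 0.5 × 7.89 × 1.4 × 9.32 = 51.474 kPa
q_ult = 407.02 + 443.49 + 51.474 = 901.98 kPa.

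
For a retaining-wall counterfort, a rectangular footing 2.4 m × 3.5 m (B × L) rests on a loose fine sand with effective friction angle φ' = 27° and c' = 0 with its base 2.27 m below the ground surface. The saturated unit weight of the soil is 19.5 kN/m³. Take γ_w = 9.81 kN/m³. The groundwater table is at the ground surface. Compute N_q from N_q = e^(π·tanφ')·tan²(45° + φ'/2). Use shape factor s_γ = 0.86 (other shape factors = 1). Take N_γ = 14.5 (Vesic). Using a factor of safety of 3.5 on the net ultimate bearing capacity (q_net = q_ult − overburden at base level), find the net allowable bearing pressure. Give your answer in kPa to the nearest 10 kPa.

N_q = e^(π·tan27°)·tan²(58.5°) = 13.2.
Water table at ground surface, so effective unit weight γ' = 19.5 − 9.81 = 9.69 kN/m³ is used throughout; overburden q = 9.69 × 2.27 = 21.996 kPa; the same γ' applies in the ½γBN_γ term.
Surcharge term q·N_q = 21.996 × 13.199 = 290.33 kPa; self-weight term 0.5·γ·B·N_γ·s_γ = 0.5 × 9.69 × 2.4 × 14.5 × 0.86 = 145 kPa.
q_ult = 290.33 + 145 = 435.33 kPa.
q_net = 435.33 − 21.996 = 413.34 kPa.
q_all(net) = 413.34 / 3.5 = 118.1 kPa.

q_all(net) ≈ 120 kPa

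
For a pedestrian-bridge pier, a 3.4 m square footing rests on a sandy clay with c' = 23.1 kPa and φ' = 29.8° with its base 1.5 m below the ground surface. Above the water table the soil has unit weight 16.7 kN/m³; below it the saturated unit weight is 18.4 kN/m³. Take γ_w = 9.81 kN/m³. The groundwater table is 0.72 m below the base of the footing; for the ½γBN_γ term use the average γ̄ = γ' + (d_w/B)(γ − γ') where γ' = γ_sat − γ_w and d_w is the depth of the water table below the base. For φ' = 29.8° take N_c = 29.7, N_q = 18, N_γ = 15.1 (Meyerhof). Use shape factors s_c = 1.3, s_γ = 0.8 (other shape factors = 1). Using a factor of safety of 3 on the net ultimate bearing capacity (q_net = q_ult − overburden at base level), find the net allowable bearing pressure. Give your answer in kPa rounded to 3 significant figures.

q_all(net) ≈ 510 kPa

Effective surcharge at the founding depth q = γ·D_f = 16.7 × 1.5 = 25.05 kPa.
With d_w = 0.72 m < B, γ̄ = 8.59 + (0.72/3.4) × (16.7 − 8.59) = 10.307 kN/m³.
q_ult = c·N_c·s_c + q·N_q + 0.5·γ·B·N_γ·s_γ
     = 23.1 × 29.7 × 1.3 + 25.05 × 18 + 0.5 × 10.307 × 3.4 × 15.1 × 0.8
     = 891.89 + 450.9 + 211.67 = 1554.5 kPa.
q_net = 1554.5 − 25.05 = 1529.4 kPa.
q_all(net) = 1529.4 / 3 = 509.8 kPa.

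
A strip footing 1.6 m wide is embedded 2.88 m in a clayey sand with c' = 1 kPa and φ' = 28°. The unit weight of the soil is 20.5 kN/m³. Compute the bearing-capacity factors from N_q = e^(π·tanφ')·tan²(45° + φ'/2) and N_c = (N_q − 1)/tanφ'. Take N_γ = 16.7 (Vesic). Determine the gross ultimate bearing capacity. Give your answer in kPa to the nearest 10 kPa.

q_ult ≈ 1170 kPa

tan28° = 0.5317, so N_q = e^(π×0.5317)·tan²(59°) = 5.314 × 2.77 = 14.72.
N_c = (14.72 − 1)/tan28° = 25.8.
Effective surcharge at the founding depth q = γ·D_f = 20.5 × 2.88 = 59.04 kPa.
q_ult = c·N_c + q·N_q + 0.5·γ·B·N_γ
     = 1 × 25.803 + 59.04 × 14.72 + 0.5 × 20.5 × 1.6 × 16.7
     = 25.803 + 869.06 + 273.88 = 1168.7 kPa.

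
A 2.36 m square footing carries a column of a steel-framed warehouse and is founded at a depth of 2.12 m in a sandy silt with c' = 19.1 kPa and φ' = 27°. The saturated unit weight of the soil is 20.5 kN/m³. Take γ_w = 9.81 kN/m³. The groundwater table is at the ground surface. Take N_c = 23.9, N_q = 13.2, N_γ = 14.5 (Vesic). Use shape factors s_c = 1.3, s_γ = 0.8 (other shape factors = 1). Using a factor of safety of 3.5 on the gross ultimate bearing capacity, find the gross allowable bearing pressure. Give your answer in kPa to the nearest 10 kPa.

q_all ≈ 300 kPa

Water table at ground surface, so effective unit weight γ' = 20.5 − 9.81 = 10.69 kN/m³ is used throughout; overburden q = 10.69 × 2.12 = 22.663 kPa; the same γ' applies in the ½γBN_γ term.
Cohesion term c·N_c·s_c = 19.1 × 23.9 × 1.3 = 593.44 kPa; surcharge term q·N_q = 22.663 × 13.2 = 299.15 kPa; self-weight term 0.5·γ·B·N_γ·s_γ = 0.5 × 10.69 × 2.36 × 14.5 × 0.8 = 146.32 kPa.
q_ult = 593.44 + 299.15 + 146.32 = 1038.9 kPa.
q_all = 1038.9 / 3.5 = 296.83 kPa.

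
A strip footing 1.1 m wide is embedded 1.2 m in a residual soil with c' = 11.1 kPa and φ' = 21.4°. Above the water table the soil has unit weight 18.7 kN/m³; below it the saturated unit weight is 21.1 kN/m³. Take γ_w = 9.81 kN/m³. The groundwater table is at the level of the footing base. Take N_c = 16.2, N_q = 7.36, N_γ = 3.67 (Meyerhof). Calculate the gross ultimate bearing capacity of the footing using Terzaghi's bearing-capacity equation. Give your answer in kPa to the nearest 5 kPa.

q_ult ≈ 370 kPa

Overburden at base level: q = 18.7 × 1.2 = 22.44 kPa.
Below the base the soil is submerged, so the ½γBN_γ term uses γ' = 21.1 − 9.81 = 11.29 kN/m³.
Cohesion term c·N_c = 11.1 × 16.2 = 179.82 kPa; surcharge term q·N_q = 22.44 × 7.36 = 165.16 kPa; self-weight term 0.5·γ·B·N_γ = 0.5 × 11.29 × 1.1 × 3.67 = 22.789 kPa.
q_ult = 179.82 + 165.16 + 22.789 = 367.77 kPa.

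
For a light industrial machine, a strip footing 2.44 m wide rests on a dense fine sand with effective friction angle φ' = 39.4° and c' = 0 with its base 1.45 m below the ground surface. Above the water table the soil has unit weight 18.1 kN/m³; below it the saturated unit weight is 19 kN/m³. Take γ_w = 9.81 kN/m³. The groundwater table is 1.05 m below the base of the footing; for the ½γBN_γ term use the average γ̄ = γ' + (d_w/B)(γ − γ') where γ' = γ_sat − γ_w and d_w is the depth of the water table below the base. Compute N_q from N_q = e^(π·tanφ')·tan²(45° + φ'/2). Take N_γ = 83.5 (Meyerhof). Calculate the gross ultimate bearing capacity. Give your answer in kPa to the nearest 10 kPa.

tan39.4° = 0.8214, so N_q = e^(π×0.8214)·tan²(64.7°) = 13.204 × 4.475 = 59.09.
q = γ·D_f = 18.1 × 1.45 = 26.245 kPa.
γ' = 9.19 kN/m³; averaging over the depth B below the base, γ̄ = γ' + (d_w/B)(γ − γ') = 13.024 kN/m³.
q·N_q = 26.245 × 59.094 = 1550.9 kPa
0.5·γ·B·N_γ = 0.5 × 13.024 × 2.44 × 83.5 = 1326.8 kPa
q_ult = 1550.9 + 1326.8 = 2877.7 kPa.

q_ult ≈ 2880 kPa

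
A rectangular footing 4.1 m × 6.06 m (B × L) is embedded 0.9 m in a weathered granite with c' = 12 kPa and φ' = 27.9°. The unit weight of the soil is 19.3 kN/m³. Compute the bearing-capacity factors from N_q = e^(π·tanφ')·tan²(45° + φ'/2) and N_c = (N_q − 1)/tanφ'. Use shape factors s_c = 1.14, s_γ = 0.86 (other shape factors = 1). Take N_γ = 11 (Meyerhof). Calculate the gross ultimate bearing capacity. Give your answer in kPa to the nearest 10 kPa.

q_ult ≈ 980 kPa

tan27.9° = 0.5295, so N_q = e^(π×0.5295)·tan²(58.95°) = 5.277 × 2.759 = 14.56.
N_c = (14.56 − 1)/tan27.9° = 25.61.
q = γ·D_f = 19.3 × 0.9 = 17.37 kPa.
c·N_c·s_c = 12 × 25.609 × 1.14 = 350.33 kPa
q·N_q = 17.37 × 14.559 = 252.89 kPa
0.5·γ·B·N_γ·s_γ = 0.5 × 19.3 × 4.1 × 11 × 0.86 = 374.28 kPa
q_ult = 350.33 + 252.89 + 374.28 = 977.51 kPa.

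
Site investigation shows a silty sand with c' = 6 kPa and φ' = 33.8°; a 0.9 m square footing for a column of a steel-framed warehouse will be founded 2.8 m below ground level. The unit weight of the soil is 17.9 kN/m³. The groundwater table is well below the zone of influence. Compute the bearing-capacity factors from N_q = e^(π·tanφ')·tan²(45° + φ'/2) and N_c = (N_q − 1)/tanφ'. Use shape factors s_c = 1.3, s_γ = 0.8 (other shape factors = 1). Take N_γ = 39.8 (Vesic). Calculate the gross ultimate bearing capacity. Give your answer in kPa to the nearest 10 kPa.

tan33.8° = 0.6694, so N_q = e^(π×0.6694)·tan²(61.9°) = 8.192 × 3.508 = 28.73.
N_c = (28.73 − 1)/tan33.8° = 41.43.
Effective surcharge at the founding depth q = γ·D_f = 17.9 × 2.8 = 50.12 kPa.
q_ult = c·N_c·s_c + q·N_q + 0.5·γ·B·N_γ·s_γ
     = 6 × 41.426 × 1.3 + 50.12 × 28.732 + 0.5 × 17.9 × 0.9 × 39.8 × 0.8
     = 323.12 + 1440.1 + 256.47 = 2019.7 kPa.

q_ult ≈ 2020 kPa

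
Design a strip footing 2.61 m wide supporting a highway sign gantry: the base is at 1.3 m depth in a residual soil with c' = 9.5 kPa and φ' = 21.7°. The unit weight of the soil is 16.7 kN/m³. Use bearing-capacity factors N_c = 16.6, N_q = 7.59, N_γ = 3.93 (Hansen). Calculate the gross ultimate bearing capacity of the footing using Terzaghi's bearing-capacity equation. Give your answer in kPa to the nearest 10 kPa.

Effective surcharge at the founding depth q = γ·D_f = 16.7 × 1.3 = 21.71 kPa.
q_ult = c·N_c + q·N_q + 0.5·γ·B·N_γ
     = 9.5 × 16.6 + 21.71 × 7.59 + 0.5 × 16.7 × 2.61 × 3.93
     = 157.7 + 164.78 + 85.648 = 408.13 kPa.

q_ult ≈ 410 kPa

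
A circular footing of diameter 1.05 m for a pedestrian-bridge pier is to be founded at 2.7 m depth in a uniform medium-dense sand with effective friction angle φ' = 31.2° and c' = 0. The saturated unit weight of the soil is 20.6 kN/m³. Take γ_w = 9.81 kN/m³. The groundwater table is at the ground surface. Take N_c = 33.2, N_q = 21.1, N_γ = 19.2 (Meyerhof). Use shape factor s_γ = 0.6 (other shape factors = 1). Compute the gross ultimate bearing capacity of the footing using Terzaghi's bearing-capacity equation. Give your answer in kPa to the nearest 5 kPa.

γ' = 20.6 − 9.81 = 10.79 kN/m³ (submerged throughout). q = 10.79 × 2.7 = 29.133 kPa; the same γ' applies in the ½γBN_γ term.
q·N_q = 29.133 × 21.1 = 614.71 kPa
0.5·γ·B·N_γ·s_γ = 0.5 × 10.79 × 1.05 × 19.2 × 0.6 = 65.258 kPa
q_ult = 614.71 + 65.258 = 679.96 kPa.

q_ult ≈ 680 kPa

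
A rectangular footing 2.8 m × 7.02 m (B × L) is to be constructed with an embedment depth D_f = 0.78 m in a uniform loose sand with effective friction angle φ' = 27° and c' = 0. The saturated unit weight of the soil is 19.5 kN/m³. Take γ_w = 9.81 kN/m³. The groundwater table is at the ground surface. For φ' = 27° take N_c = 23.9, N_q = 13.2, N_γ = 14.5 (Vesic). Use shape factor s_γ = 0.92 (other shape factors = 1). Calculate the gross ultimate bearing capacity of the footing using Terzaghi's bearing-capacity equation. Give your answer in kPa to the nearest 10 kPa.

q_ult ≈ 280 kPa

γ' = 19.5 − 9.81 = 9.69 kN/m³ (submerged throughout). q = 9.69 × 0.78 = 7.5582 kPa; the same γ' applies in the ½γBN_γ term.
q·N_q = 7.5582 × 13.2 = 99.768 kPa
0.5·γ·B·N_γ·s_γ = 0.5 × 9.69 × 2.8 × 14.5 × 0.92 = 180.97 kPa
q_ult = 99.768 + 180.97 = 280.74 kPa.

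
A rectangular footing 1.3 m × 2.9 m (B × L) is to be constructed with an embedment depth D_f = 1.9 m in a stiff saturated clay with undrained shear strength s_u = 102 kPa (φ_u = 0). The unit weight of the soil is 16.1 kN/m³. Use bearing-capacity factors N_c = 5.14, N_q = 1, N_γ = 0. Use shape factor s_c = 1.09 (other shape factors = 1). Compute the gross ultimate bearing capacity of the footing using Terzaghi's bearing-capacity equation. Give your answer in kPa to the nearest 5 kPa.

q_ult ≈ 600 kPa

Effective surcharge at the founding depth q = γ·D_f = 16.1 × 1.9 = 30.59 kPa.
q_ult = c·N_c·s_c + q·N_q
     = 102 × 5.14 × 1.09 + 30.59 × 1
     = 571.47 + 30.59 = 602.06 kPa.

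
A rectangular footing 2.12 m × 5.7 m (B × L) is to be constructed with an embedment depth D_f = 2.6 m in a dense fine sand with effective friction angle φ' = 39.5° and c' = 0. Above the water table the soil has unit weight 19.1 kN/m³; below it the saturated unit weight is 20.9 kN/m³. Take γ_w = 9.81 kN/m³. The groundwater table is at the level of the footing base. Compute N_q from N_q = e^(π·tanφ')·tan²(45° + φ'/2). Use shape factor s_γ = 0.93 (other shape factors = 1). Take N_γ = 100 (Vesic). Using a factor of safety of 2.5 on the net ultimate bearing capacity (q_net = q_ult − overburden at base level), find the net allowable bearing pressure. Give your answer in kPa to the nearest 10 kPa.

N_q = e^(π·tan39.5°)·tan²(64.75°) = 59.91.
Effective surcharge at the founding depth q = γ·D_f = 19.1 × 2.6 = 49.66 kPa.
The water table coincides with the base, so in the self-weight term γ → γ' = 11.09 kN/m³.
q_ult = q·N_q + 0.5·γ·B·N_γ·s_γ
     = 49.66 × 59.91 + 0.5 × 11.09 × 2.12 × 100 × 0.93
     = 2975.1 + 1093.3 = 4068.4 kPa.
q_net = 4068.4 − 49.66 = 4018.7 kPa.
q_all(net) = 4018.7 / 2.5 = 1607.5 kPa.

q_all(net) ≈ 1610 kPa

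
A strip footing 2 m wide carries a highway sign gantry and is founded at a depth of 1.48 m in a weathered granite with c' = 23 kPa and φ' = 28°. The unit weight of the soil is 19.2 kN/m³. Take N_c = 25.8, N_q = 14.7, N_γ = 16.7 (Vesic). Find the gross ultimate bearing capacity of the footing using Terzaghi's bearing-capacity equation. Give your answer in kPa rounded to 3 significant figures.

q_ult ≈ 1330 kPa

q = γ·D_f = 19.2 × 1.48 = 28.416 kPa.
c·N_c = 23 × 25.8 = 593.4 kPa
q·N_q = 28.416 × 14.7 = 417.72 kPa
0.5·γ·B·N_γ = 0.5 × 19.2 × 2 × 16.7 = 320.64 kPa
q_ult = 593.4 + 417.72 + 320.64 = 1331.8 kPa.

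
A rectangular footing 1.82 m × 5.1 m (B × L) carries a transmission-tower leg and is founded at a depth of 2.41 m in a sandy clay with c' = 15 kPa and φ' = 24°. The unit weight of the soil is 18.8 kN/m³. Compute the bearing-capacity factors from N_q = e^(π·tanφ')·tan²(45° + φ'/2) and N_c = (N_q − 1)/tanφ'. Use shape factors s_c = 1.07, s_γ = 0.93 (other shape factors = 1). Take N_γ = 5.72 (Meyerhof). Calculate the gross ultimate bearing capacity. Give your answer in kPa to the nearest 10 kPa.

q_ult ≈ 840 kPa

tan24° = 0.4452, so N_q = e^(π×0.4452)·tan²(57°) = 4.05 × 2.371 = 9.6.
N_c = (9.6 − 1)/tan24° = 19.32.
Overburden at base level: q = 18.8 × 2.41 = 45.308 kPa.
Cohesion term c·N_c·s_c = 15 × 19.324 × 1.07 = 310.14 kPa; surcharge term q·N_q = 45.308 × 9.6034 = 435.11 kPa; self-weight term 0.5·γ·B·N_γ·s_γ = 0.5 × 18.8 × 1.82 × 5.72 × 0.93 = 91.008 kPa.
q_ult = 310.14 + 435.11 + 91.008 = 836.26 kPa.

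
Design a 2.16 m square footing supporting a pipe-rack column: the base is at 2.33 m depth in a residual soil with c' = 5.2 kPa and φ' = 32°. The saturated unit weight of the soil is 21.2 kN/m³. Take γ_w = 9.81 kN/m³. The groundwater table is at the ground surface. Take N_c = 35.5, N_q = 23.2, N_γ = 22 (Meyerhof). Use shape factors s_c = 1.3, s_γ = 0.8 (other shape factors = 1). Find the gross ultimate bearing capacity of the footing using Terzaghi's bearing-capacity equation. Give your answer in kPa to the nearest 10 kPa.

γ' = 21.2 − 9.81 = 11.39 kN/m³ (submerged throughout). q = 11.39 × 2.33 = 26.539 kPa; the same γ' applies in the ½γBN_γ term.
c·N_c·s_c = 5.2 × 35.5 × 1.3 = 239.98 kPa
q·N_q = 26.539 × 23.2 = 615.7 kPa
0.5·γ·B·N_γ·s_γ = 0.5 × 11.39 × 2.16 × 22 × 0.8 = 216.5 kPa
q_ult = 239.98 + 615.7 + 216.5 = 1072.2 kPa.

q_ult ≈ 1070 kPa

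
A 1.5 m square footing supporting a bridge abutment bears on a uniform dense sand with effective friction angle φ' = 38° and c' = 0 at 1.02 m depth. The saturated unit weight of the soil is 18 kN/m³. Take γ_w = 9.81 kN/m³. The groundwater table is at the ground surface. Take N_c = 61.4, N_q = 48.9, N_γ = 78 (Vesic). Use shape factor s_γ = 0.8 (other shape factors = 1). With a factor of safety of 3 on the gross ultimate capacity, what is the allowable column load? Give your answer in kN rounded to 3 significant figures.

With the water table at the surface the whole profile is submerged: γ' = 18 − 9.81 = 8.19 kN/m³, so q = γ'·D_f = 8.3538 kPa; the same γ' applies in the ½γBN_γ term.
q_ult = q·N_q + 0.5·γ·B·N_γ·s_γ
     = 8.3538 × 48.9 + 0.5 × 8.19 × 1.5 × 78 × 0.8
     = 408.5 + 383.29 = 791.79 kPa.
Gross allowable pressure q_all = 791.79 / 3 = 263.93 kPa.
Footing area = 2.25 m², so allowable column load = 263.93 × 2.25 = 593.84 kN.

P_all ≈ 594 kN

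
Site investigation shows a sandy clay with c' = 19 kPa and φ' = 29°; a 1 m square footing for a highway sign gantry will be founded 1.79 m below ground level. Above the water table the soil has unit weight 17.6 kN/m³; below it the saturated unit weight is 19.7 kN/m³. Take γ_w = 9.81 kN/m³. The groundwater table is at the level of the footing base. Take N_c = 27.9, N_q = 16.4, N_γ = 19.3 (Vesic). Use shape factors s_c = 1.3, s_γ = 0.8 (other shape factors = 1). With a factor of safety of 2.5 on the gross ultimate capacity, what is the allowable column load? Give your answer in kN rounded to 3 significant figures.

P_all ≈ 513 kN

q = γ·D_f = 17.6 × 1.79 = 31.504 kPa.
For the ½γBN_γ term take γ' = 19.7 − 9.81 = 9.89 kN/m³ (soil below base is submerged).
c·N_c·s_c = 19 × 27.9 × 1.3 = 689.13 kPa
q·N_q = 31.504 × 16.4 = 516.67 kPa
0.5·γ·B·N_γ·s_γ = 0.5 × 9.89 × 1 × 19.3 × 0.8 = 76.351 kPa
q_ult = 689.13 + 516.67 + 76.351 = 1282.1 kPa.
Gross allowable pressure q_all = 1282.1 / 2.5 = 512.86 kPa.
Footing area = 1 m², so allowable column load = 512.86 × 1 = 512.86 kN.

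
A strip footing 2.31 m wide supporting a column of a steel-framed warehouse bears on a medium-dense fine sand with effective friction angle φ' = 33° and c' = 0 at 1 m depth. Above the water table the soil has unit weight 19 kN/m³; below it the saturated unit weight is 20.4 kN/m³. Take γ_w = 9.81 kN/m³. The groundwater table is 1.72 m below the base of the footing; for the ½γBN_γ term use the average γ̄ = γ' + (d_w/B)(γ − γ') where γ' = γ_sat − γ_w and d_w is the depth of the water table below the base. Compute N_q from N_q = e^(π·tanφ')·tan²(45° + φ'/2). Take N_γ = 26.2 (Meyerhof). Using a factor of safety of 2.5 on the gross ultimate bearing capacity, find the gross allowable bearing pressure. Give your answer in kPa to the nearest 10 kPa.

N_q = e^(π·tan33°)·tan²(61.5°) = 26.09.
q = γ·D_f = 19 × 1 = 19 kPa.
γ' = 10.59 kN/m³; averaging over the depth B below the base, γ̄ = γ' + (d_w/B)(γ − γ') = 16.852 kN/m³.
q·N_q = 19 × 26.092 = 495.75 kPa
0.5·γ·B·N_γ = 0.5 × 16.852 × 2.31 × 26.2 = 509.96 kPa
q_ult = 495.75 + 509.96 = 1005.7 kPa.
q_all = 1005.7 / 2.5 = 402.28 kPa.

q_all ≈ 400 kPa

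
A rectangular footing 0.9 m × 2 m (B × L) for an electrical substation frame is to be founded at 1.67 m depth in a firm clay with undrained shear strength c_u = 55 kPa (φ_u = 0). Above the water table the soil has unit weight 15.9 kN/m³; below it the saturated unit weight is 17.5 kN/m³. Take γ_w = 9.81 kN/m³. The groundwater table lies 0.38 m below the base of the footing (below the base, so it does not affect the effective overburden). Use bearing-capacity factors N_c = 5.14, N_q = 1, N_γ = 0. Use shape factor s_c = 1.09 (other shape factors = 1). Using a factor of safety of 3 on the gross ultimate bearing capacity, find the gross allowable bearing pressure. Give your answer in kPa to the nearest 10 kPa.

q = γ·D_f = 15.9 × 1.67 = 26.553 kPa.
c·N_c·s_c = 55 × 5.14 × 1.09 = 308.14 kPa
q·N_q = 26.553 × 1 = 26.553 kPa
q_ult = 308.14 + 26.553 = 334.7 kPa.
q_all = 334.7 / 3 = 111.57 kPa.

q_all ≈ 110 kPa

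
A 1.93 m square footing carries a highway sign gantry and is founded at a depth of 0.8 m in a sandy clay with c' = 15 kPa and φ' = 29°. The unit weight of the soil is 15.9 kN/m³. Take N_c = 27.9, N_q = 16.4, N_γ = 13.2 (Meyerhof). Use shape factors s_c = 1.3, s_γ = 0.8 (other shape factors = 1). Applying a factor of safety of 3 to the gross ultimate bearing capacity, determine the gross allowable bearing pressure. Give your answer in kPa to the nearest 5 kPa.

q = γ·D_f = 15.9 × 0.8 = 12.72 kPa.
c·N_c·s_c = 15 × 27.9 × 1.3 = 544.05 kPa
q·N_q = 12.72 × 16.4 = 208.61 kPa
0.5·γ·B·N_γ·s_γ = 0.5 × 15.9 × 1.93 × 13.2 × 0.8 = 162.03 kPa
q_ult = 544.05 + 208.61 + 162.03 = 914.69 kPa.
q_all = q_ult / FS = 914.69 / 3 = 304.9 kPa.

q_all ≈ 305 kPa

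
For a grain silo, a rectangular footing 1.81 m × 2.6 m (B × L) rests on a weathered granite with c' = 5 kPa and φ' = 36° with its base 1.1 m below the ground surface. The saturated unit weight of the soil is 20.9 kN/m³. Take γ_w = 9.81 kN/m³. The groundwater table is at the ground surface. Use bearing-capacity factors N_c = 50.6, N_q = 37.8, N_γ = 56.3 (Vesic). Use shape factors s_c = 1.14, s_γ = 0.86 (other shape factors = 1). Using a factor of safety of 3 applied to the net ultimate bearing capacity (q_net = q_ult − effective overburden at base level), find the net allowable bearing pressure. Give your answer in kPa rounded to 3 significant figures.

q_all(net) ≈ 408 kPa

Water table at ground surface, so effective unit weight γ' = 20.9 − 9.81 = 11.09 kN/m³ is used throughout; overburden q = 11.09 × 1.1 = 12.199 kPa; the same γ' applies in the ½γBN_γ term.
Cohesion term c·N_c·s_c = 5 × 50.6 × 1.14 = 288.42 kPa; surcharge term q·N_q = 12.199 × 37.8 = 461.12 kPa; self-weight term 0.5·γ·B·N_γ·s_γ = 0.5 × 11.09 × 1.81 × 56.3 × 0.86 = 485.94 kPa.
q_ult = 288.42 + 461.12 + 485.94 = 1235.5 kPa.
Net ultimate: q_net = 1235.5 − 12.199 = 1223.3 kPa.
q_all(net) = 1223.3 / 3 = 407.76 kPa.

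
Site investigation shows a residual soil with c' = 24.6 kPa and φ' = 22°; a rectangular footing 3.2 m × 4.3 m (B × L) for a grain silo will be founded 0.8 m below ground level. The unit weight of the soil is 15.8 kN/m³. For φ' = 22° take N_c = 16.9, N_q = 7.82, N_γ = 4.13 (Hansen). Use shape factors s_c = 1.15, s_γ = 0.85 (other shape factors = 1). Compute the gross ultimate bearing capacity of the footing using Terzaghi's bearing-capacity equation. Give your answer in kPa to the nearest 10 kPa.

q_ult ≈ 670 kPa

q = γ·D_f = 15.8 × 0.8 = 12.64 kPa.
c·N_c·s_c = 24.6 × 16.9 × 1.15 = 478.1 kPa
q·N_q = 12.64 × 7.82 = 98.845 kPa
0.5·γ·B·N_γ·s_γ = 0.5 × 15.8 × 3.2 × 4.13 × 0.85 = 88.745 kPa
q_ult = 478.1 + 98.845 + 88.745 = 665.69 kPa.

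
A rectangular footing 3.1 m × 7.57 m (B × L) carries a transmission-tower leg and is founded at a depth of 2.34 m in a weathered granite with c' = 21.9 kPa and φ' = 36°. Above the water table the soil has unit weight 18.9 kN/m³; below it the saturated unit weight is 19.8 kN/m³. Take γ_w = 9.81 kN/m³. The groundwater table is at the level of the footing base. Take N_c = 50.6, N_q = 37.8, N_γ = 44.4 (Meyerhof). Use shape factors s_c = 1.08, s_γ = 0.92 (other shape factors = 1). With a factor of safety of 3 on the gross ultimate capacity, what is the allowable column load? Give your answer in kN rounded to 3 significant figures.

P_all ≈ 27400 kN

q = γ·D_f = 18.9 × 2.34 = 44.226 kPa.
For the ½γBN_γ term take γ' = 19.8 − 9.81 = 9.99 kN/m³ (soil below base is submerged).
c·N_c·s_c = 21.9 × 50.6 × 1.08 = 1196.8 kPa
q·N_q = 44.226 × 37.8 = 1671.7 kPa
0.5·γ·B·N_γ·s_γ = 0.5 × 9.99 × 3.1 × 44.4 × 0.92 = 632.51 kPa
q_ult = 1196.8 + 1671.7 + 632.51 = 3501 kPa.
Gross allowable pressure q_all = 3501 / 3 = 1167 kPa.
Footing area = 23.467 m², so allowable column load = 1167 × 23.467 = 27386 kN.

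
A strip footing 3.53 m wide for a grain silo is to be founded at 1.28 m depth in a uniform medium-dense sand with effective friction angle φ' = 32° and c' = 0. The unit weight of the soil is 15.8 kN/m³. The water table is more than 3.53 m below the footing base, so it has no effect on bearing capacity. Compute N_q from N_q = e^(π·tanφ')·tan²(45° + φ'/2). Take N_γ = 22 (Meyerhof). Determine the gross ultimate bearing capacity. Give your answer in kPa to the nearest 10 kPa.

q_ult ≈ 1080 kPa

tan32° = 0.6249, so N_q = e^(π×0.6249)·tan²(61°) = 7.121 × 3.255 = 23.18.
Overburden at base level: q = 15.8 × 1.28 = 20.224 kPa.
Surcharge term q·N_q = 20.224 × 23.177 = 468.73 kPa; self-weight term 0.5·γ·B·N_γ = 0.5 × 15.8 × 3.53 × 22 = 613.51 kPa.
q_ult = 468.73 + 613.51 = 1082.2 kPa.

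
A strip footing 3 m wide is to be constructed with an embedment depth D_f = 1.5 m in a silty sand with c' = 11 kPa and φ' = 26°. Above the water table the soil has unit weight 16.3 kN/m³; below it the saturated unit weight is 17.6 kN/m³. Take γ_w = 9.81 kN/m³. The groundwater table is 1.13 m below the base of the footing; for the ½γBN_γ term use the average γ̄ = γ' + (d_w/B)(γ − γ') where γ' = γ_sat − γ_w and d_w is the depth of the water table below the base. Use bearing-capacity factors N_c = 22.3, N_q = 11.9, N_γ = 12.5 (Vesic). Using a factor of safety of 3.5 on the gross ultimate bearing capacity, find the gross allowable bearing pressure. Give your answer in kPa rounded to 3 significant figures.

Effective surcharge at the founding depth q = γ·D_f = 16.3 × 1.5 = 24.45 kPa.
With d_w = 1.13 m < B, γ̄ = 7.79 + (1.13/3) × (16.3 − 7.79) = 10.995 kN/m³.
q_ult = c·N_c + q·N_q + 0.5·γ·B·N_γ
     = 11 × 22.3 + 24.45 × 11.9 + 0.5 × 10.995 × 3 × 12.5
     = 245.3 + 290.96 + 206.16 = 742.42 kPa.
q_all = 742.42 / 3.5 = 212.12 kPa.

q_all ≈ 212 kPa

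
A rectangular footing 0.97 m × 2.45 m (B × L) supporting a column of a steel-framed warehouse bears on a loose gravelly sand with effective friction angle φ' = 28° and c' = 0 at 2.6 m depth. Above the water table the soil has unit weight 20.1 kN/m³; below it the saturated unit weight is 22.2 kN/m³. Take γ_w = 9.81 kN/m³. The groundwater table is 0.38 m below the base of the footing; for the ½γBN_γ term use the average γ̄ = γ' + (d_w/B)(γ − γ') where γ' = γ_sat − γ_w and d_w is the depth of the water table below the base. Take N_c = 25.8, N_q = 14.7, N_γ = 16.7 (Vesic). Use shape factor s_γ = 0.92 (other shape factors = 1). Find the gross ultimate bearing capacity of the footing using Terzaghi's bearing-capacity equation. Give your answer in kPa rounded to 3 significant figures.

q_ult ≈ 883 kPa

Overburden at base level: q = 20.1 × 2.6 = 52.26 kPa.
The water table is 0.38 m below the base (< B = 0.97 m), so the ½γBN_γ term uses γ̄ = γ' + (d_w/B)(γ − γ') = 12.39 + (0.38/0.97)(20.1 − 12.39) = 15.41 kN/m³.
Surcharge term q·N_q = 52.26 × 14.7 = 768.22 kPa; self-weight term 0.5·γ·B·N_γ·s_γ = 0.5 × 15.41 × 0.97 × 16.7 × 0.92 = 114.83 kPa.
q_ult = 768.22 + 114.83 = 883.05 kPa.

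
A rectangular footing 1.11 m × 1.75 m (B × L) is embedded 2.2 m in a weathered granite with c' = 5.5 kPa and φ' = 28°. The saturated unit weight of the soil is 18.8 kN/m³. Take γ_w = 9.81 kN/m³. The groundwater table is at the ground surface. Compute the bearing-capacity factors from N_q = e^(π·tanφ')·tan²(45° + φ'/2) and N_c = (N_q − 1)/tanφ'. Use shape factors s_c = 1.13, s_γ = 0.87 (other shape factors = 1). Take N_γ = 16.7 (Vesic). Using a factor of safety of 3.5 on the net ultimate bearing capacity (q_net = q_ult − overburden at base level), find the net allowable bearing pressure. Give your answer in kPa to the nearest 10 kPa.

N_q = e^(π·tan28°)·tan²(59°) = 14.72; N_c = (N_q − 1)/tanφ' = 25.8.
γ' = 18.8 − 9.81 = 8.99 kN/m³ (submerged throughout). q = 8.99 × 2.2 = 19.778 kPa; the same γ' applies in the ½γBN_γ term.
c·N_c·s_c = 5.5 × 25.803 × 1.13 = 160.37 kPa
q·N_q = 19.778 × 14.72 = 291.13 kPa
0.5·γ·B·N_γ·s_γ = 0.5 × 8.99 × 1.11 × 16.7 × 0.87 = 72.492 kPa
q_ult = 160.37 + 291.13 + 72.492 = 523.99 kPa.
q_net = 523.99 − 19.778 = 504.21 kPa.
q_all(net) = 504.21 / 3.5 = 144.06 kPa.

q_all(net) ≈ 140 kPa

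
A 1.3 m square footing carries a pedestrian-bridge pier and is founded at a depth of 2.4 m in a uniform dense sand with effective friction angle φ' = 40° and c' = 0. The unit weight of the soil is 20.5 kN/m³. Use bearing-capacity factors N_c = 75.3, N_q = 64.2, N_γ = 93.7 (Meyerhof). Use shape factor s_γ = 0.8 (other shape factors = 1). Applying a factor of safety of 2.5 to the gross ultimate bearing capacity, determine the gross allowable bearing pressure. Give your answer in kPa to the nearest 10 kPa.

q_all ≈ 1660 kPa

Effective surcharge at the founding depth q = γ·D_f = 20.5 × 2.4 = 49.2 kPa.
q_ult = q·N_q + 0.5·γ·B·N_γ·s_γ
     = 49.2 × 64.2 + 0.5 × 20.5 × 1.3 × 93.7 × 0.8
     = 3158.6 + 998.84 = 4157.5 kPa.
q_all = q_ult / FS = 4157.5 / 2.5 = 1663 kPa.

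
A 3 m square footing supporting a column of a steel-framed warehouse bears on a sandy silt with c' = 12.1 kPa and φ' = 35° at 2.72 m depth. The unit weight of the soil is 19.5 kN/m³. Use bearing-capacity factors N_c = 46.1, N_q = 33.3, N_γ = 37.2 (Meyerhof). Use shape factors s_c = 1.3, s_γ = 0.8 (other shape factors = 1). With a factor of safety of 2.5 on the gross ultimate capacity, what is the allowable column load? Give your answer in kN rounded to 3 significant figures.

P_all ≈ 12100 kN

Overburden at base level: q = 19.5 × 2.72 = 53.04 kPa.
Cohesion term c·N_c·s_c = 12.1 × 46.1 × 1.3 = 725.15 kPa; surcharge term q·N_q = 53.04 × 33.3 = 1766.2 kPa; self-weight term 0.5·γ·B·N_γ·s_γ = 0.5 × 19.5 × 3 × 37.2 × 0.8 = 870.48 kPa.
q_ult = 725.15 + 1766.2 + 870.48 = 3361.9 kPa.
Gross allowable pressure q_all = 3361.9 / 2.5 = 1344.7 kPa.
Footing area = 9 m², so allowable column load = 1344.7 × 9 = 12103 kN.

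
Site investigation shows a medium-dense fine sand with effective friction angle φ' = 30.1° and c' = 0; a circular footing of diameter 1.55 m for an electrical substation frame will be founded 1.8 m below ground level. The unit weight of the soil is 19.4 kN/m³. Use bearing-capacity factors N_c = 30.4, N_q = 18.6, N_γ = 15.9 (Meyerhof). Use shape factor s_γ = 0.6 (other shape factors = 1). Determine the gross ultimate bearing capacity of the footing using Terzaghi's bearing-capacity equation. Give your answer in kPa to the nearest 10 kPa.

Overburden at base level: q = 19.4 × 1.8 = 34.92 kPa.
Surcharge term q·N_q = 34.92 × 18.6 = 649.51 kPa; self-weight term 0.5·γ·B·N_γ·s_γ = 0.5 × 19.4 × 1.55 × 15.9 × 0.6 = 143.43 kPa.
q_ult = 649.51 + 143.43 = 792.95 kPa.

q_ult ≈ 790 kPa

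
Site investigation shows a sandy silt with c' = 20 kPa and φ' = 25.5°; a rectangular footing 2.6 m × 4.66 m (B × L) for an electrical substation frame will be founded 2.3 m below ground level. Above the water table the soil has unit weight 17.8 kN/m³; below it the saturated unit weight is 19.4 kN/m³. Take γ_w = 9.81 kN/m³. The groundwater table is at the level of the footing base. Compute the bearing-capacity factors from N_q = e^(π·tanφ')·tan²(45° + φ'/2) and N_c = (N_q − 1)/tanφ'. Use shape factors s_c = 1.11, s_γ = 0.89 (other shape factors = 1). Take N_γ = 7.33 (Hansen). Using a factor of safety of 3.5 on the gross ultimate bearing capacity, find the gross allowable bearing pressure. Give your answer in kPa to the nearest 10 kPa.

q_all ≈ 290 kPa

N_q = e^(π·tan25.5°)·tan²(57.75°) = 11.24; N_c = (N_q − 1)/tanφ' = 21.47.
Effective surcharge at the founding depth q = γ·D_f = 17.8 × 2.3 = 40.94 kPa.
The water table coincides with the base, so in the self-weight term γ → γ' = 9.59 kN/m³.
q_ult = c·N_c·s_c + q·N_q + 0.5·γ·B·N_γ·s_γ
     = 20 × 21.469 × 1.11 + 40.94 × 11.24 + 0.5 × 9.59 × 2.6 × 7.33 × 0.89
     = 476.62 + 460.18 + 81.331 = 1018.1 kPa.
q_all = 1018.1 / 3.5 = 290.89 kPa.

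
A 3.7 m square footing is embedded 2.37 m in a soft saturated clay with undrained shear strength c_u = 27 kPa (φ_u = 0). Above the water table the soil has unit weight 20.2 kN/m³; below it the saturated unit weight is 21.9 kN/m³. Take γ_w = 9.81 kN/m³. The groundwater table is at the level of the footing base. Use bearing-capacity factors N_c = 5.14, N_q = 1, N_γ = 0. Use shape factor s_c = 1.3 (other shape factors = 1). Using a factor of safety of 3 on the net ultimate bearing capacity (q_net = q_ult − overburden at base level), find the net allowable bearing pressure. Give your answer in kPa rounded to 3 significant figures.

q_all(net) ≈ 60.1 kPa

Effective surcharge at the founding depth q = γ·D_f = 20.2 × 2.37 = 47.874 kPa.
q_ult = c·N_c·s_c + q·N_q
     = 27 × 5.14 × 1.3 + 47.874 × 1
     = 180.41 + 47.874 = 228.29 kPa.
q_net = 228.29 − 47.874 = 180.41 kPa.
q_all(net) = 180.41 / 3 = 60.138 kPa.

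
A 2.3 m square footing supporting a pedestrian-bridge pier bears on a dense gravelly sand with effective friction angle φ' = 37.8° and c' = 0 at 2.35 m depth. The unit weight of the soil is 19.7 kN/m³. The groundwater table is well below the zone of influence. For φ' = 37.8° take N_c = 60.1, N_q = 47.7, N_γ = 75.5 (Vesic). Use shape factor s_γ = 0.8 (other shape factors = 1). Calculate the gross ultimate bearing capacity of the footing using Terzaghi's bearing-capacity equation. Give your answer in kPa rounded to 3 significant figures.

q = γ·D_f = 19.7 × 2.35 = 46.295 kPa.
q·N_q = 46.295 × 47.7 = 2208.3 kPa
0.5·γ·B·N_γ·s_γ = 0.5 × 19.7 × 2.3 × 75.5 × 0.8 = 1368.4 kPa
q_ult = 2208.3 + 1368.4 = 3576.6 kPa.

q_ult ≈ 3580 kPa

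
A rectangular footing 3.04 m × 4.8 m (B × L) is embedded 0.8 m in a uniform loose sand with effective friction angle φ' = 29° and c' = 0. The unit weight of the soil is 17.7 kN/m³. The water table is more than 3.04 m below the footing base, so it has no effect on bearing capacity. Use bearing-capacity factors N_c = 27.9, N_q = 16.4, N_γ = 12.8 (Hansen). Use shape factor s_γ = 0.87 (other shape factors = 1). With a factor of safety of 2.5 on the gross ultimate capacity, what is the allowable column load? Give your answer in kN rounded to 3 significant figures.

P_all ≈ 3100 kN

Overburden at base level: q = 17.7 × 0.8 = 14.16 kPa.
Surcharge term q·N_q = 14.16 × 16.4 = 232.22 kPa; self-weight term 0.5·γ·B·N_γ·s_γ = 0.5 × 17.7 × 3.04 × 12.8 × 0.87 = 299.6 kPa.
q_ult = 232.22 + 299.6 = 531.83 kPa.
Gross allowable pressure q_all = 531.83 / 2.5 = 212.73 kPa.
Footing area = 14.592 m², so allowable column load = 212.73 × 14.592 = 3104.2 kN.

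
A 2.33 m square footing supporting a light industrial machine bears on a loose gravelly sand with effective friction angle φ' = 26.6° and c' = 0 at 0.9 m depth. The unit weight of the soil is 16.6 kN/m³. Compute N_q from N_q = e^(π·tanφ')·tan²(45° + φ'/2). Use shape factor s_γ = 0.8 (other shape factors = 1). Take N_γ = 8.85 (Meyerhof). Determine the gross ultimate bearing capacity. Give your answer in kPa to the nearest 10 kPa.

q_ult ≈ 330 kPa

tan26.6° = 0.5008, so N_q = e^(π×0.5008)·tan²(58.3°) = 4.822 × 2.622 = 12.64.
q = γ·D_f = 16.6 × 0.9 = 14.94 kPa.
q·N_q = 14.94 × 12.641 = 188.86 kPa
0.5·γ·B·N_γ·s_γ = 0.5 × 16.6 × 2.33 × 8.85 × 0.8 = 136.92 kPa
q_ult = 188.86 + 136.92 = 325.78 kPa.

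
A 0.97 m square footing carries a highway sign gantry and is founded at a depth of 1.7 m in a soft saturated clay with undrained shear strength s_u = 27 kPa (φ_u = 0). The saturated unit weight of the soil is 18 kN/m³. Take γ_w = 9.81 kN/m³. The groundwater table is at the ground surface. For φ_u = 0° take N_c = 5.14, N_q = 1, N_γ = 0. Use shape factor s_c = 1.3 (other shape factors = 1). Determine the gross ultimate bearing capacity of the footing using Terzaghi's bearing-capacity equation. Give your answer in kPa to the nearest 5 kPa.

q_ult ≈ 195 kPa

With the water table at the surface the whole profile is submerged: γ' = 18 − 9.81 = 8.19 kN/m³, so q = γ'·D_f = 13.923 kPa.
q_ult = c·N_c·s_c + q·N_q
     = 27 × 5.14 × 1.3 + 13.923 × 1
     = 180.41 + 13.923 = 194.34 kPa.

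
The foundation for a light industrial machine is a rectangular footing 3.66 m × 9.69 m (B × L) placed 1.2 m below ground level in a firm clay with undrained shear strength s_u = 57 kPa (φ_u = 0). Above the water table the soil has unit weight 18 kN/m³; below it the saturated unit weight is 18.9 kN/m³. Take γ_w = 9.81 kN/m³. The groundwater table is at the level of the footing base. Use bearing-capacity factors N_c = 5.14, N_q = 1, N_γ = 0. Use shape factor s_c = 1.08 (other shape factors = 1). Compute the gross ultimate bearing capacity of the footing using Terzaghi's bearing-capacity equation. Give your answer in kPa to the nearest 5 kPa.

q_ult ≈ 340 kPa

Effective surcharge at the founding depth q = γ·D_f = 18 × 1.2 = 21.6 kPa.
q_ult = c·N_c·s_c + q·N_q
     = 57 × 5.14 × 1.08 + 21.6 × 1
     = 316.42 + 21.6 = 338.02 kPa.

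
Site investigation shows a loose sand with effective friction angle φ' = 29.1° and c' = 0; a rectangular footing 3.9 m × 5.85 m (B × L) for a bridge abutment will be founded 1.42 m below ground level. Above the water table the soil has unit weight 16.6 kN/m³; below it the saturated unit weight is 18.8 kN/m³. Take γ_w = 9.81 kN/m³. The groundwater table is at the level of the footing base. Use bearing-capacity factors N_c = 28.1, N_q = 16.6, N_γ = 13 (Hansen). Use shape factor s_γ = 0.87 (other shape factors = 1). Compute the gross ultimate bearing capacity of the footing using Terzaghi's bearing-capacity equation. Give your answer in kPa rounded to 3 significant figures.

q = γ·D_f = 16.6 × 1.42 = 23.572 kPa.
For the ½γBN_γ term take γ' = 18.8 − 9.81 = 8.99 kN/m³ (soil below base is submerged).
q·N_q = 23.572 × 16.6 = 391.3 kPa
0.5·γ·B·N_γ·s_γ = 0.5 × 8.99 × 3.9 × 13 × 0.87 = 198.27 kPa
q_ult = 391.3 + 198.27 = 589.57 kPa.

q_ult ≈ 590 kPa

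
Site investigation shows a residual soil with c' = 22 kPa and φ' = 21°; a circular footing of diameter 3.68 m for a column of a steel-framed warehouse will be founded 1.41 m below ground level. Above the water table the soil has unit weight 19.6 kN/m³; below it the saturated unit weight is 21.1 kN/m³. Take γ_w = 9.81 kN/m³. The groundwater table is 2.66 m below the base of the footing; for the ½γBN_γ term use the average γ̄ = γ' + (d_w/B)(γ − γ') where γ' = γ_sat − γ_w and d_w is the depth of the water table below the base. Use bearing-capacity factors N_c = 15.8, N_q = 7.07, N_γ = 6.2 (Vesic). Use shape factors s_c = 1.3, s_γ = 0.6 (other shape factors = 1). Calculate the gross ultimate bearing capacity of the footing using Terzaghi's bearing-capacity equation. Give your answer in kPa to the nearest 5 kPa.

q_ult ≈ 765 kPa

q = γ·D_f = 19.6 × 1.41 = 27.636 kPa.
γ' = 11.29 kN/m³; averaging over the depth B below the base, γ̄ = γ' + (d_w/B)(γ − γ') = 17.297 kN/m³.
c·N_c·s_c = 22 × 15.8 × 1.3 = 451.88 kPa
q·N_q = 27.636 × 7.07 = 195.39 kPa
0.5·γ·B·N_γ·s_γ = 0.5 × 17.297 × 3.68 × 6.2 × 0.6 = 118.39 kPa
q_ult = 451.88 + 195.39 + 118.39 = 765.66 kPa.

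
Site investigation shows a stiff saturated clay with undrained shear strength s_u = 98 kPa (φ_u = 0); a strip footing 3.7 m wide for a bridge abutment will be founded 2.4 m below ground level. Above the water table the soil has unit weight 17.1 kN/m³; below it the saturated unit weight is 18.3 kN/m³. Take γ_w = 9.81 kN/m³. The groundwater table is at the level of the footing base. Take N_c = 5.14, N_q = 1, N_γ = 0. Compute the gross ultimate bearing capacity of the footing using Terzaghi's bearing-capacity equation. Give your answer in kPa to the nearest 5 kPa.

q_ult ≈ 545 kPa

Effective surcharge at the founding depth q = γ·D_f = 17.1 × 2.4 = 41.04 kPa.
q_ult = c·N_c + q·N_q
     = 98 × 5.14 + 41.04 × 1
     = 503.72 + 41.04 = 544.76 kPa.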